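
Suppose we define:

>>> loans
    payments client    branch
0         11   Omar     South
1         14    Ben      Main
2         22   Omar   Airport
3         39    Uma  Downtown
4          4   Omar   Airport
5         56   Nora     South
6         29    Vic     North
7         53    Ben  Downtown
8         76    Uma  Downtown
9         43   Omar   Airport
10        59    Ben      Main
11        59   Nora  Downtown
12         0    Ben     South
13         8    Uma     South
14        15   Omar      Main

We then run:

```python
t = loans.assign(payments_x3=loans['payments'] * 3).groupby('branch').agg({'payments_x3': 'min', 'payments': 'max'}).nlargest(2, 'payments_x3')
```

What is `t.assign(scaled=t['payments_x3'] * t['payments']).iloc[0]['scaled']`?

8892

add column payments_x3 = loans['payments'] * 3:
    payments client    branch  payments_x3
0         11   Omar     South           33
1         14    Ben      Main           42
2         22   Omar   Airport           66
3         39    Uma  Downtown          117
4          4   Omar   Airport           12
5         56   Nora     South          168
6         29    Vic     North           87
7         53    Ben  Downtown          159
8         76    Uma  Downtown          228
9         43   Omar   Airport          129
10        59    Ben      Main          177
11        59   Nora  Downtown          177
12         0    Ben     South            0
13         8    Uma     South           24
14        15   Omar      Main           45
group by branch: min(payments_x3), max(payments):
          payments_x3  payments
branch                         
Airport            12        43
Downtown          117        76
Main               42        59
North              87        29
South               0        56
take 2 rows with largest payments_x3:
          payments_x3  payments
branch                         
Downtown          117        76
North              87        29
add column scaled = t['payments_x3'] * t['payments']:
          payments_x3  payments  scaled
branch                                 
Downtown          117        76    8892
North              87        29    2523
value at position 0, column 'scaled' → 8892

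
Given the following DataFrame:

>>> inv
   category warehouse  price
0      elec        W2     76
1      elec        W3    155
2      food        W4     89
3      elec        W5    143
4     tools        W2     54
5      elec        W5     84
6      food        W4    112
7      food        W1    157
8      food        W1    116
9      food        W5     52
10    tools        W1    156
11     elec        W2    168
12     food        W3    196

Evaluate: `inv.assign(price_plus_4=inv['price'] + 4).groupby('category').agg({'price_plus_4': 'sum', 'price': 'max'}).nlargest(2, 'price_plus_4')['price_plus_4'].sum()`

add column price_plus_4 = inv['price'] + 4:
   category warehouse  price  price_plus_4
0      elec        W2     76            80
1      elec        W3    155           159
2      food        W4     89            93
3      elec        W5    143           147
4     tools        W2     54            58
5      elec        W5     84            88
6      food        W4    112           116
7      food        W1    157           161
8      food        W1    116           120
9      food        W5     52            56
10    tools        W1    156           160
11     elec        W2    168           172
12     food        W3    196           200
group by category: sum(price_plus_4), max(price):
          price_plus_4  price
category                     
elec               646    168
food               746    196
tools              218    156
take 2 rows with largest price_plus_4:
          price_plus_4  price
category                     
food               746    196
elec               646    168
Reading off the sum of column 'price_plus_4', we get 1392.

1392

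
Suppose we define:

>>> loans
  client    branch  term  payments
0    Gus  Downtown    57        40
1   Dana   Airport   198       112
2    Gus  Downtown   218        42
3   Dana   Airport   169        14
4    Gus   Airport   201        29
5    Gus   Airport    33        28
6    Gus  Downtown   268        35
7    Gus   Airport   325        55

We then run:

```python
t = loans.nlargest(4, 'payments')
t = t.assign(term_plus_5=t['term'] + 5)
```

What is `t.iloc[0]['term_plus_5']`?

203

take 4 rows with largest payments:
  client    branch  term  payments
1   Dana   Airport   198       112
7    Gus   Airport   325        55
2    Gus  Downtown   218        42
0    Gus  Downtown    57        40
add column term_plus_5 = t['term'] + 5:
  client    branch  term  payments  term_plus_5
1   Dana   Airport   198       112          203
7    Gus   Airport   325        55          330
2    Gus  Downtown   218        42          223
0    Gus  Downtown    57        40           62
value at position 0, column 'term_plus_5' → 203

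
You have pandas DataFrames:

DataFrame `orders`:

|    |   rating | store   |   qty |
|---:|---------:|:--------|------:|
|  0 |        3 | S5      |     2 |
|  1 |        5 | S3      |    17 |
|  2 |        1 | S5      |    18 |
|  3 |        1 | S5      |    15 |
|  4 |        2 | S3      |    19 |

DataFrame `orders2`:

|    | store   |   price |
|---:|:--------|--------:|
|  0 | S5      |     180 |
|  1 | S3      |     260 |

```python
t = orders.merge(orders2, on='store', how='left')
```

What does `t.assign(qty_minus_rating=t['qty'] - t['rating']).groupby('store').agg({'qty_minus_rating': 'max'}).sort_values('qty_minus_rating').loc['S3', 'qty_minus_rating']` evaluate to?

17

merge on 'store' (how='left') → 5 rows:
   rating store  qty  price
0       3    S5    2    180
1       5    S3   17    260
2       1    S5   18    180
3       1    S5   15    180
4       2    S3   19    260
add column qty_minus_rating = t['qty'] - t['rating']:
   rating store  qty  price  qty_minus_rating
0       3    S5    2    180                -1
1       5    S3   17    260                12
2       1    S5   18    180                17
3       1    S5   15    180                14
4       2    S3   19    260                17
group by store, max of qty_minus_rating:
       qty_minus_rating
store                  
S3                   17
S5                   17
sort by qty_minus_rating:
       qty_minus_rating
store                  
S3                   17
S5                   17
Hence 17.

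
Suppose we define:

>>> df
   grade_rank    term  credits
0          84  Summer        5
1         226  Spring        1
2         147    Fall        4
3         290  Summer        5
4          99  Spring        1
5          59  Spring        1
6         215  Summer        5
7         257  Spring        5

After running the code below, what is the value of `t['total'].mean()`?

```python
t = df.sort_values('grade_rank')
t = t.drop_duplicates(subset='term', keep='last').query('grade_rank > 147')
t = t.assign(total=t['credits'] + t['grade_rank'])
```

sort by grade_rank:
   grade_rank    term  credits
5          59  Spring        1
0          84  Summer        5
4          99  Spring        1
2         147    Fall        4
6         215  Summer        5
1         226  Spring        1
7         257  Spring        5
3         290  Summer        5
drop duplicate term (keep=last):
   grade_rank    term  credits
2         147    Fall        4
7         257  Spring        5
3         290  Summer        5
filter rows where grade_rank > 147:
   grade_rank    term  credits
7         257  Spring        5
3         290  Summer        5
add column total = t['credits'] + t['grade_rank']:
   grade_rank    term  credits  total
7         257  Spring        5    262
3         290  Summer        5    295
Hence 278.5.

278.5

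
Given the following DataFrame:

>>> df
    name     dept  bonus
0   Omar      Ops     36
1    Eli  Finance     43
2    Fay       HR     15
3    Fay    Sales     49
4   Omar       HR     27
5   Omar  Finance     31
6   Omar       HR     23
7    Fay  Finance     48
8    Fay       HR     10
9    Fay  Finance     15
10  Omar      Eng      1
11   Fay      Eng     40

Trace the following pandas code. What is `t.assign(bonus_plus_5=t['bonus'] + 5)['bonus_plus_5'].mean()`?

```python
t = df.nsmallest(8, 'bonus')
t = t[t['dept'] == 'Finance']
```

take 8 rows with smallest bonus:
    name     dept  bonus
10  Omar      Eng      1
8    Fay       HR     10
2    Fay       HR     15
9    Fay  Finance     15
6   Omar       HR     23
4   Omar       HR     27
5   Omar  Finance     31
0   Omar      Ops     36
filter rows where dept == 'Finance':
   name     dept  bonus
9   Fay  Finance     15
5  Omar  Finance     31
add column bonus_plus_5 = t['bonus'] + 5:
   name     dept  bonus  bonus_plus_5
9   Fay  Finance     15            20
5  Omar  Finance     31            36
Finally, mean of column 'bonus_plus_5' = 28.0.

28.0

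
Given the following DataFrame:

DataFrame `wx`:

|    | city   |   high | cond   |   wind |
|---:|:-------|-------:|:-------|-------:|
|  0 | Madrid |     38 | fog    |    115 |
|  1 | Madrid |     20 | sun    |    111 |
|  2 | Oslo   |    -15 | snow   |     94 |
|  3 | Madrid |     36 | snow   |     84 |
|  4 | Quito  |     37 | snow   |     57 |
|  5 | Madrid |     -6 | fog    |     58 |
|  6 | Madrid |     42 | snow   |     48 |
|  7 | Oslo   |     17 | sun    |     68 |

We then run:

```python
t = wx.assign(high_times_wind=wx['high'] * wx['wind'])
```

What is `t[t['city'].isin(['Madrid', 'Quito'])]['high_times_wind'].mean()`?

2231.83333333

add column high_times_wind = wx['high'] * wx['wind']:
     city  high  cond  wind  high_times_wind
0  Madrid    38   fog   115             4370
1  Madrid    20   sun   111             2220
2    Oslo   -15  snow    94            -1410
3  Madrid    36  snow    84             3024
4   Quito    37  snow    57             2109
5  Madrid    -6   fog    58             -348
6  Madrid    42  snow    48             2016
7    Oslo    17   sun    68             1156
filter rows where city in ['Madrid', 'Quito']:
     city  high  cond  wind  high_times_wind
0  Madrid    38   fog   115             4370
1  Madrid    20   sun   111             2220
3  Madrid    36  snow    84             3024
4   Quito    37  snow    57             2109
5  Madrid    -6   fog    58             -348
6  Madrid    42  snow    48             2016
Hence 2231.83333333.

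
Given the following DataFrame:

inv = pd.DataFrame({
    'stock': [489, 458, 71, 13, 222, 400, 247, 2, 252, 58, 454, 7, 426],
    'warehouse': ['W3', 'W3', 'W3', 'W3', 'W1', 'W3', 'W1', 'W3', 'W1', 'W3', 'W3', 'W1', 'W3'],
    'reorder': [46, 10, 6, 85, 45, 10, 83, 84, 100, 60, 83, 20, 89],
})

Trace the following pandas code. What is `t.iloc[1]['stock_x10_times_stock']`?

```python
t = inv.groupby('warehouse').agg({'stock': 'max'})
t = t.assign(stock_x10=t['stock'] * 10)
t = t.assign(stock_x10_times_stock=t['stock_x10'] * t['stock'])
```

2391210

group by warehouse, max of stock:
           stock
warehouse       
W1           252
W3           489
add column stock_x10 = t['stock'] * 10:
           stock  stock_x10
warehouse                  
W1           252       2520
W3           489       4890
add column stock_x10_times_stock = t['stock_x10'] * t['stock']:
           stock  stock_x10  stock_x10_times_stock
warehouse                                         
W1           252       2520                 635040
W3           489       4890                2391210
value at position 1, column 'stock_x10_times_stock' → 2391210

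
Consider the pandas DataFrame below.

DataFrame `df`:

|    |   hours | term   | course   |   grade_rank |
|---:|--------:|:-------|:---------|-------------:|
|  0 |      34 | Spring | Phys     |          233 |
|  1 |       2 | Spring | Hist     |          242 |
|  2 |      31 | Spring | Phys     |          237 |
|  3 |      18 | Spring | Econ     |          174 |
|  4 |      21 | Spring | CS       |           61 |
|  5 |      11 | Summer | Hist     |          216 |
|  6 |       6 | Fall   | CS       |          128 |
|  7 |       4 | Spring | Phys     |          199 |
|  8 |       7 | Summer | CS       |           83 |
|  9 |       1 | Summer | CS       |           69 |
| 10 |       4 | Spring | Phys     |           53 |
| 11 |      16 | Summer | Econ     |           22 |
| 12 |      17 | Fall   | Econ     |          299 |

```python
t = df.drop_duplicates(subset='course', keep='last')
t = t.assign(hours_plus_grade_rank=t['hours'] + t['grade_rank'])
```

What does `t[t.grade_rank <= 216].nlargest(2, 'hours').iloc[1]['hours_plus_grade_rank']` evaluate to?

57

drop duplicate course (keep=last):
    hours    term course  grade_rank
5      11  Summer   Hist         216
9       1  Summer     CS          69
10      4  Spring   Phys          53
12     17    Fall   Econ         299
add column hours_plus_grade_rank = t['hours'] + t['grade_rank']:
    hours    term course  grade_rank  hours_plus_grade_rank
5      11  Summer   Hist         216                    227
9       1  Summer     CS          69                     70
10      4  Spring   Phys          53                     57
12     17    Fall   Econ         299                    316
filter rows where grade_rank <= 216:
    hours    term course  grade_rank  hours_plus_grade_rank
5      11  Summer   Hist         216                    227
9       1  Summer     CS          69                     70
10      4  Spring   Phys          53                     57
take 2 rows with largest hours:
    hours    term course  grade_rank  hours_plus_grade_rank
5      11  Summer   Hist         216                    227
10      4  Spring   Phys          53                     57
Taking the value at position 1, column 'hours_plus_grade_rank' gives 57.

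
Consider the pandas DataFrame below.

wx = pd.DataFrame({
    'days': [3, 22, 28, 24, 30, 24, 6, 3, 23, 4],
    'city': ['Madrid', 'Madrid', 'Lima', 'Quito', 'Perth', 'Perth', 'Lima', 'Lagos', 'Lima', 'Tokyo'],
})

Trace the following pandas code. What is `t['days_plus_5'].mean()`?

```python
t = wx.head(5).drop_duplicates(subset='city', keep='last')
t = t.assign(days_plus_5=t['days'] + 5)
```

take first 5 rows:
   days    city
0     3  Madrid
1    22  Madrid
2    28    Lima
3    24   Quito
4    30   Perth
drop duplicate city (keep=last):
   days    city
1    22  Madrid
2    28    Lima
3    24   Quito
4    30   Perth
add column days_plus_5 = t['days'] + 5:
   days    city  days_plus_5
1    22  Madrid           27
2    28    Lima           33
3    24   Quito           29
4    30   Perth           35
Finally, mean of column 'days_plus_5' = 31.0.

31.0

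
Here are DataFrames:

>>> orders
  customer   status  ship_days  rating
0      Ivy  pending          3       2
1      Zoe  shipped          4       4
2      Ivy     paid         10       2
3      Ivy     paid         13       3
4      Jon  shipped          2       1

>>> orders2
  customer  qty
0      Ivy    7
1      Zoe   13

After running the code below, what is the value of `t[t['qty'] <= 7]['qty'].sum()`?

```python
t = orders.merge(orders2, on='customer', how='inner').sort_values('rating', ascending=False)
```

merge on 'customer' (how='inner') → 4 rows:
  customer   status  ship_days  rating  qty
0      Ivy  pending          3       2    7
1      Zoe  shipped          4       4   13
2      Ivy     paid         10       2    7
3      Ivy     paid         13       3    7
sort by rating descending:
  customer   status  ship_days  rating  qty
1      Zoe  shipped          4       4   13
3      Ivy     paid         13       3    7
0      Ivy  pending          3       2    7
2      Ivy     paid         10       2    7
filter rows where qty <= 7:
  customer   status  ship_days  rating  qty
3      Ivy     paid         13       3    7
0      Ivy  pending          3       2    7
2      Ivy     paid         10       2    7
sum of column 'qty' → 21

21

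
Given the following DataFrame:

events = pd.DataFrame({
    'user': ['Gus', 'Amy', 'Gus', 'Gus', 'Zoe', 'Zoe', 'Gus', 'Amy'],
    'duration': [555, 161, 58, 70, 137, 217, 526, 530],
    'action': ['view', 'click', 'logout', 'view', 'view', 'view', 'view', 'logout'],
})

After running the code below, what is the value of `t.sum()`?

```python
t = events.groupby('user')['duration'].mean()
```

824.75

group by user, mean of duration:
user
Amy    345.50
Gus    302.25
Zoe    177.00
Name: duration, dtype: float64
The sum of the resulting series is 824.75.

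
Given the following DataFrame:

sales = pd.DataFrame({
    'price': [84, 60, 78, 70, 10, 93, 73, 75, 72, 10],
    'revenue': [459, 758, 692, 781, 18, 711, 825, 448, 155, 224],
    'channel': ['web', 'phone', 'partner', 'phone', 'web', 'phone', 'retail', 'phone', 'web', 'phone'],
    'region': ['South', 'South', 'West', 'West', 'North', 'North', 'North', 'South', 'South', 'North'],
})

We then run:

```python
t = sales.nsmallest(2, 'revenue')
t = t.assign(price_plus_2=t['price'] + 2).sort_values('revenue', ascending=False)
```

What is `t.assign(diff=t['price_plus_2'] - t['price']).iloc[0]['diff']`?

take 2 rows with smallest revenue:
   price  revenue channel region
4     10       18     web  North
8     72      155     web  South
add column price_plus_2 = t['price'] + 2:
   price  revenue channel region  price_plus_2
4     10       18     web  North            12
8     72      155     web  South            74
sort by revenue descending:
   price  revenue channel region  price_plus_2
8     72      155     web  South            74
4     10       18     web  North            12
add column diff = t['price_plus_2'] - t['price']:
   price  revenue channel region  price_plus_2  diff
8     72      155     web  South            74     2
4     10       18     web  North            12     2
value at position 0, column 'diff' → 2

2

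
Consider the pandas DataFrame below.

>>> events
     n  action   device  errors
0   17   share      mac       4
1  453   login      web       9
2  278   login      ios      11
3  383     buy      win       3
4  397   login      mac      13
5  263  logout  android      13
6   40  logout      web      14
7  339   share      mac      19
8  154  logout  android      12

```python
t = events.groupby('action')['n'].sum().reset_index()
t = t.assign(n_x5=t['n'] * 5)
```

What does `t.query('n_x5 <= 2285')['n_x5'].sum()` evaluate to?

group by action, sum of n:
action
buy        383
login     1128
logout     457
share      356
Name: n, dtype: int64
reset_index():
   action     n
0     buy   383
1   login  1128
2  logout   457
3   share   356
add column n_x5 = t['n'] * 5:
   action     n  n_x5
0     buy   383  1915
1   login  1128  5640
2  logout   457  2285
3   share   356  1780
filter rows where n_x5 <= 2285:
   action    n  n_x5
0     buy  383  1915
2  logout  457  2285
3   share  356  1780
Then the sum of column 'n_x5': 5980

5980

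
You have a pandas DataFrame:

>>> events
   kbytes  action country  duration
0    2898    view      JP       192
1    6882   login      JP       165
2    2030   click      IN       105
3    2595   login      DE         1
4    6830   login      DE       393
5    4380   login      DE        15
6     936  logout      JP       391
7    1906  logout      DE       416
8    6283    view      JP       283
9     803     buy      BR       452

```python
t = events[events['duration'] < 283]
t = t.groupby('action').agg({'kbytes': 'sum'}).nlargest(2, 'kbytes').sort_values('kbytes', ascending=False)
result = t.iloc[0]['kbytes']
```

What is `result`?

filter rows where duration < 283:
   kbytes action country  duration
0    2898   view      JP       192
1    6882  login      JP       165
2    2030  click      IN       105
3    2595  login      DE         1
5    4380  login      DE        15
group by action, sum of kbytes:
        kbytes
action        
click     2030
login    13857
view      2898
take 2 rows with largest kbytes:
        kbytes
action        
login    13857
view      2898
sort by kbytes descending:
        kbytes
action        
login    13857
view      2898

13857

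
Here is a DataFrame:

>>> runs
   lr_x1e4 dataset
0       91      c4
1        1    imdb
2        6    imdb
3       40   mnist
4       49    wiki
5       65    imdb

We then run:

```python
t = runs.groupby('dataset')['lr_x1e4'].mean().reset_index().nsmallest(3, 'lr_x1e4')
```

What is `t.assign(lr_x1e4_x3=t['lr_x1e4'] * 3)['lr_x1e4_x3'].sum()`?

group by dataset, mean of lr_x1e4:
dataset
c4       91.0
imdb     24.0
mnist    40.0
wiki     49.0
Name: lr_x1e4, dtype: float64
reset_index():
  dataset  lr_x1e4
0      c4     91.0
1    imdb     24.0
2   mnist     40.0
3    wiki     49.0
take 3 rows with smallest lr_x1e4:
  dataset  lr_x1e4
1    imdb     24.0
2   mnist     40.0
3    wiki     49.0
add column lr_x1e4_x3 = t['lr_x1e4'] * 3:
  dataset  lr_x1e4  lr_x1e4_x3
1    imdb     24.0        72.0
2   mnist     40.0       120.0
3    wiki     49.0       147.0
Taking the sum of column 'lr_x1e4_x3' gives 339.0.

339.0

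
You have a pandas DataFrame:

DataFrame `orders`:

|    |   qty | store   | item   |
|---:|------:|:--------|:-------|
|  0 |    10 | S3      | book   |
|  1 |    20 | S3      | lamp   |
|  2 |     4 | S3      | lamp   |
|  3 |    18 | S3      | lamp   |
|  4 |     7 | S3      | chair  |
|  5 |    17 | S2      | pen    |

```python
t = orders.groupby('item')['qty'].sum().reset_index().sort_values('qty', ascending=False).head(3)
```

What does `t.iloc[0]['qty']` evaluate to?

group by item, sum of qty:
item
book     10
chair     7
lamp     42
pen      17
Name: qty, dtype: int64
reset_index():
    item  qty
0   book   10
1  chair    7
2   lamp   42
3    pen   17
sort by qty descending:
    item  qty
2   lamp   42
3    pen   17
0   book   10
1  chair    7
take first 3 rows:
   item  qty
2  lamp   42
3   pen   17
0  book   10
Reading off the value at position 0, column 'qty', we get 42.

42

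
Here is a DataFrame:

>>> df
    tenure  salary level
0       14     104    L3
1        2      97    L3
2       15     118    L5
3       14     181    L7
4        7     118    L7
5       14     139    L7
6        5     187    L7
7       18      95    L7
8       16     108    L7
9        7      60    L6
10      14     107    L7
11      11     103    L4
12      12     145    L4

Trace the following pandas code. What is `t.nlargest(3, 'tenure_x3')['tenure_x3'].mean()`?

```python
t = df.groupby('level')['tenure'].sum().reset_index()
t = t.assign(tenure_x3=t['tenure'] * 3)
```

127.0

group by level, sum of tenure:
level
L3    16
L4    23
L5    15
L6     7
L7    88
Name: tenure, dtype: int64
reset_index():
  level  tenure
0    L3      16
1    L4      23
2    L5      15
3    L6       7
4    L7      88
add column tenure_x3 = t['tenure'] * 3:
  level  tenure  tenure_x3
0    L3      16         48
1    L4      23         69
2    L5      15         45
3    L6       7         21
4    L7      88        264
take 3 rows with largest tenure_x3:
  level  tenure  tenure_x3
4    L7      88        264
1    L4      23         69
0    L3      16         48
Reading off the mean of column 'tenure_x3', we get 127.0.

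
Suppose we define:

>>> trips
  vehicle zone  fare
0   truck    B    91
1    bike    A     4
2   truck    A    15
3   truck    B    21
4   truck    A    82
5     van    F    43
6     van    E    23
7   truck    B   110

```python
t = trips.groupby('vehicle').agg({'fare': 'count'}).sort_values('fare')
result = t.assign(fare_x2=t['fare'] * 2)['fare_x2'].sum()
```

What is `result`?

16

group by vehicle, count of fare:
         fare
vehicle      
bike        1
truck       5
van         2
sort by fare:
         fare
vehicle      
bike        1
van         2
truck       5
add column fare_x2 = t['fare'] * 2:
         fare  fare_x2
vehicle               
bike        1        2
van         2        4
truck       5       10
So sum() = 16.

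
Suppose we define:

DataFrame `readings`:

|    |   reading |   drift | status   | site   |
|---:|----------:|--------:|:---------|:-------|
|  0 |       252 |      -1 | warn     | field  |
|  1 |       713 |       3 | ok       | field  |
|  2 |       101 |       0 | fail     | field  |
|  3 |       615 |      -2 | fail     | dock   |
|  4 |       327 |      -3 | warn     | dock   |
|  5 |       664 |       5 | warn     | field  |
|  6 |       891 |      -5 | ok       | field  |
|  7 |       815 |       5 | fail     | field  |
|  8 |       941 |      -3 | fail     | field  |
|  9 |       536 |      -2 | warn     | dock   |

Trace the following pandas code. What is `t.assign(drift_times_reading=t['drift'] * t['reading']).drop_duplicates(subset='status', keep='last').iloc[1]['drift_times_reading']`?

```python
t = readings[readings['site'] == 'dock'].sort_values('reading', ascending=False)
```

-981

filter rows where site == 'dock':
   reading  drift status  site
3      615     -2   fail  dock
4      327     -3   warn  dock
9      536     -2   warn  dock
sort by reading descending:
   reading  drift status  site
3      615     -2   fail  dock
9      536     -2   warn  dock
4      327     -3   warn  dock
add column drift_times_reading = t['drift'] * t['reading']:
   reading  drift status  site  drift_times_reading
3      615     -2   fail  dock                -1230
9      536     -2   warn  dock                -1072
4      327     -3   warn  dock                 -981
drop duplicate status (keep=last):
   reading  drift status  site  drift_times_reading
3      615     -2   fail  dock                -1230
4      327     -3   warn  dock                 -981
Reading off the value at position 1, column 'drift_times_reading', we get -981.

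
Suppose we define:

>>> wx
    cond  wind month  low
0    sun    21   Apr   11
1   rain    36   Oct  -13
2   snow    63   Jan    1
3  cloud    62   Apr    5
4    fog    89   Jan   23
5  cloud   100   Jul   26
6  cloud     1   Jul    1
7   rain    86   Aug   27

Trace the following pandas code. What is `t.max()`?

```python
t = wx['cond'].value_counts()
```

value_counts of cond:
cond
cloud    3
rain     2
sun      1
snow     1
fog      1
Name: count, dtype: int64

3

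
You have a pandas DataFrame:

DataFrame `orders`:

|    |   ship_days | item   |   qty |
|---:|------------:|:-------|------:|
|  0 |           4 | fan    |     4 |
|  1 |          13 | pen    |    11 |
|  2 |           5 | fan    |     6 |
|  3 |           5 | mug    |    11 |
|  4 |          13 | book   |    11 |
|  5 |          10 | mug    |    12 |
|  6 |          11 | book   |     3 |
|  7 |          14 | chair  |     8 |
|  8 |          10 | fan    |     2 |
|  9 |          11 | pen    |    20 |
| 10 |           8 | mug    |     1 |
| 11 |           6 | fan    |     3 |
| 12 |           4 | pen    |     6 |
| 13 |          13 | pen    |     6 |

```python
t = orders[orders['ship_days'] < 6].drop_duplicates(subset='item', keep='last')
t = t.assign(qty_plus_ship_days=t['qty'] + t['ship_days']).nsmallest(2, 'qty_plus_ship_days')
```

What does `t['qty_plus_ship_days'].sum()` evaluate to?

21

filter rows where ship_days < 6:
    ship_days item  qty
0           4  fan    4
2           5  fan    6
3           5  mug   11
12          4  pen    6
drop duplicate item (keep=last):
    ship_days item  qty
2           5  fan    6
3           5  mug   11
12          4  pen    6
add column qty_plus_ship_days = t['qty'] + t['ship_days']:
    ship_days item  qty  qty_plus_ship_days
2           5  fan    6                  11
3           5  mug   11                  16
12          4  pen    6                  10
take 2 rows with smallest qty_plus_ship_days:
    ship_days item  qty  qty_plus_ship_days
12          4  pen    6                  10
2           5  fan    6                  11
Reading off the sum of column 'qty_plus_ship_days', we get 21.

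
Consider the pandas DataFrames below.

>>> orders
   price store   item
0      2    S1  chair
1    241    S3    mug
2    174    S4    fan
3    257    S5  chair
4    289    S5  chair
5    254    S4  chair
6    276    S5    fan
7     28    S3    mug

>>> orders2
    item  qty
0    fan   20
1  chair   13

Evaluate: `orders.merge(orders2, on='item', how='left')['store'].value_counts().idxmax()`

merge on 'item' (how='left') → 8 rows:
   price store   item   qty
0      2    S1  chair  13.0
1    241    S3    mug   NaN
2    174    S4    fan  20.0
3    257    S5  chair  13.0
4    289    S5  chair  13.0
5    254    S4  chair  13.0
6    276    S5    fan  20.0
7     28    S3    mug   NaN
value_counts of store:
store
S5    3
S3    2
S4    2
S1    1
Name: count, dtype: int64

S5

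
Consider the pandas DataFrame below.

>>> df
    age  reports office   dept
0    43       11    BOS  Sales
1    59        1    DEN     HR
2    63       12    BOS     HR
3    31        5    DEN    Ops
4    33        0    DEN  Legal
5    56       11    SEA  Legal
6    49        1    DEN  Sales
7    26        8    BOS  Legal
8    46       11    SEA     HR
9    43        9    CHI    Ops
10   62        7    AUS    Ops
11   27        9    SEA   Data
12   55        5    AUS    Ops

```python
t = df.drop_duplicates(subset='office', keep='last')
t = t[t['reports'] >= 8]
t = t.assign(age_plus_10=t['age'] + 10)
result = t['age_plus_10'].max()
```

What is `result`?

drop duplicate office (keep=last):
    age  reports office   dept
6    49        1    DEN  Sales
7    26        8    BOS  Legal
9    43        9    CHI    Ops
11   27        9    SEA   Data
12   55        5    AUS    Ops
filter rows where reports >= 8:
    age  reports office   dept
7    26        8    BOS  Legal
9    43        9    CHI    Ops
11   27        9    SEA   Data
add column age_plus_10 = t['age'] + 10:
    age  reports office   dept  age_plus_10
7    26        8    BOS  Legal           36
9    43        9    CHI    Ops           53
11   27        9    SEA   Data           37
The max of column 'age_plus_10' is 53.

53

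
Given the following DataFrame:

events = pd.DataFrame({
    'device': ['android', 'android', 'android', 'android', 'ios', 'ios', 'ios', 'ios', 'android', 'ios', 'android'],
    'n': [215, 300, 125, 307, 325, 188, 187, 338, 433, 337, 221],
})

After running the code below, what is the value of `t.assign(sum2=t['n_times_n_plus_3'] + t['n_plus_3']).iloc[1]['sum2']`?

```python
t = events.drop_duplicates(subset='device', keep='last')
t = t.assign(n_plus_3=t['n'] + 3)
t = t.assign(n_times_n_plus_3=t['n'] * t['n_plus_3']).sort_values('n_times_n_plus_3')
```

114920

drop duplicate device (keep=last):
     device    n
9       ios  337
10  android  221
add column n_plus_3 = t['n'] + 3:
     device    n  n_plus_3
9       ios  337       340
10  android  221       224
add column n_times_n_plus_3 = t['n'] * t['n_plus_3']:
     device    n  n_plus_3  n_times_n_plus_3
9       ios  337       340            114580
10  android  221       224             49504
sort by n_times_n_plus_3:
     device    n  n_plus_3  n_times_n_plus_3
10  android  221       224             49504
9       ios  337       340            114580
add column sum2 = t['n_times_n_plus_3'] + t['n_plus_3']:
     device    n  n_plus_3  n_times_n_plus_3    sum2
10  android  221       224             49504   49728
9       ios  337       340            114580  114920
Reading off the value at position 1, column 'sum2', we get 114920.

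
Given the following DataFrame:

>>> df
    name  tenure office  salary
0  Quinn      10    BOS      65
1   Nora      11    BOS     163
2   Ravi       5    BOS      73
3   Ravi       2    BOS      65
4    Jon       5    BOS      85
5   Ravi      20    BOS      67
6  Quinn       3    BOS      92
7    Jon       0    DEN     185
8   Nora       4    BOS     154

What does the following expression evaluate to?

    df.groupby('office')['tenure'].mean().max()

group by office, mean of tenure:
office
BOS    7.5
DEN    0.0
Name: tenure, dtype: float64
So max() = 7.5.

7.5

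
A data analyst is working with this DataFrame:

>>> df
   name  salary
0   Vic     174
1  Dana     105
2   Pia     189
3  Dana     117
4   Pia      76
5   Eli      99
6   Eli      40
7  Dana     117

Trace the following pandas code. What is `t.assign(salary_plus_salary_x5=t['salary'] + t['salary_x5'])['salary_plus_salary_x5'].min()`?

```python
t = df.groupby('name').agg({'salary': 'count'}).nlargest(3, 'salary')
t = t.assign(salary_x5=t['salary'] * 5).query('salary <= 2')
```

12

group by name, count of salary:
      salary
name        
Dana       3
Eli        2
Pia        2
Vic        1
take 3 rows with largest salary:
      salary
name        
Dana       3
Eli        2
Pia        2
add column salary_x5 = t['salary'] * 5:
      salary  salary_x5
name                   
Dana       3         15
Eli        2         10
Pia        2         10
filter rows where salary <= 2:
      salary  salary_x5
name                   
Eli        2         10
Pia        2         10
add column salary_plus_salary_x5 = t['salary'] + t['salary_x5']:
      salary  salary_x5  salary_plus_salary_x5
name                                          
Eli        2         10                     12
Pia        2         10                     12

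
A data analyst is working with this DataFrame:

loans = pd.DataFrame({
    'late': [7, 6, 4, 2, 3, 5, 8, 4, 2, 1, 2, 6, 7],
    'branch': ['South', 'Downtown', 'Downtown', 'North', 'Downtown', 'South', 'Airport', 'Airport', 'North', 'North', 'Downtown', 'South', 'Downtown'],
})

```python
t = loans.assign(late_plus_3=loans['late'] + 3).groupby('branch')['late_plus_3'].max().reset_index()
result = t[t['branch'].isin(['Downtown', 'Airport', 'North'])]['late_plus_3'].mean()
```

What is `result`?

8.66666666667

add column late_plus_3 = loans['late'] + 3:
    late    branch  late_plus_3
0      7     South           10
1      6  Downtown            9
2      4  Downtown            7
3      2     North            5
4      3  Downtown            6
5      5     South            8
6      8   Airport           11
7      4   Airport            7
8      2     North            5
9      1     North            4
10     2  Downtown            5
11     6     South            9
12     7  Downtown           10
group by branch, max of late_plus_3:
branch
Airport     11
Downtown    10
North        5
South       10
Name: late_plus_3, dtype: int64
reset_index():
     branch  late_plus_3
0   Airport           11
1  Downtown           10
2     North            5
3     South           10
filter rows where branch in ['Downtown', 'Airport', 'North']:
     branch  late_plus_3
0   Airport           11
1  Downtown           10
2     North            5
Finally, mean of column 'late_plus_3' = 8.66666666667.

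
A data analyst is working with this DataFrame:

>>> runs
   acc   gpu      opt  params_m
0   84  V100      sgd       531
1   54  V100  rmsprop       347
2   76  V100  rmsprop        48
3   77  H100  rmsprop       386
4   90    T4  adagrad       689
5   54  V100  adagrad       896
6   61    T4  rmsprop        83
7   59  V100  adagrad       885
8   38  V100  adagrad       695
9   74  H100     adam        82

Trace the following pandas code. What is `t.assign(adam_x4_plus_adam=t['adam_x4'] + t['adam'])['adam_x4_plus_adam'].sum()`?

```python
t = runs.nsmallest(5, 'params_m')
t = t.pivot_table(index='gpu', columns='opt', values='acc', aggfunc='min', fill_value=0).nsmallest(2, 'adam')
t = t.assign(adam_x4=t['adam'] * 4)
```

0

take 5 rows with smallest params_m:
   acc   gpu      opt  params_m
2   76  V100  rmsprop        48
9   74  H100     adam        82
6   61    T4  rmsprop        83
1   54  V100  rmsprop       347
3   77  H100  rmsprop       386
pivot: rows=gpu, cols=opt, min(acc):
opt   adam  rmsprop
gpu                
H100    74       77
T4       0       61
V100     0       54
take 2 rows with smallest adam:
opt   adam  rmsprop
gpu                
T4       0       61
V100     0       54
add column adam_x4 = t['adam'] * 4:
opt   adam  rmsprop  adam_x4
gpu                         
T4       0       61        0
V100     0       54        0
add column adam_x4_plus_adam = t['adam_x4'] + t['adam']:
opt   adam  rmsprop  adam_x4  adam_x4_plus_adam
gpu                                            
T4       0       61        0                  0
V100     0       54        0                  0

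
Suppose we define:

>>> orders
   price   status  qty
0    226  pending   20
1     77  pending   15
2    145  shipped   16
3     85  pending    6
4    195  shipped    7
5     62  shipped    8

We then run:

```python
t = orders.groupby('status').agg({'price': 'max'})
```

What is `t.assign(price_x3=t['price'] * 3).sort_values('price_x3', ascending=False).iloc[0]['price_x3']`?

group by status, max of price:
         price
status        
pending    226
shipped    195
add column price_x3 = t['price'] * 3:
         price  price_x3
status                  
pending    226       678
shipped    195       585
sort by price_x3 descending:
         price  price_x3
status                  
pending    226       678
shipped    195       585
The value at position 0, column 'price_x3' is 678.

678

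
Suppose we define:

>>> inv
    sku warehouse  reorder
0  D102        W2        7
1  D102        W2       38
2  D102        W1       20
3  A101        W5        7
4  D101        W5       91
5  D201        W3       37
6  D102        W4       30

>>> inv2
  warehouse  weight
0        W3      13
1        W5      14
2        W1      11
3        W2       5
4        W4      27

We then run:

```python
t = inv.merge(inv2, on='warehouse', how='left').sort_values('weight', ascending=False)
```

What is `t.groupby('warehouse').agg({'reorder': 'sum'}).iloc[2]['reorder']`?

37

merge on 'warehouse' (how='left') → 7 rows:
    sku warehouse  reorder  weight
0  D102        W2        7       5
1  D102        W2       38       5
2  D102        W1       20      11
3  A101        W5        7      14
4  D101        W5       91      14
5  D201        W3       37      13
6  D102        W4       30      27
sort by weight descending:
    sku warehouse  reorder  weight
6  D102        W4       30      27
3  A101        W5        7      14
4  D101        W5       91      14
5  D201        W3       37      13
2  D102        W1       20      11
0  D102        W2        7       5
1  D102        W2       38       5
group by warehouse, sum of reorder:
           reorder
warehouse         
W1              20
W2              45
W3              37
W4              30
W5              98
value at position 2, column 'reorder' → 37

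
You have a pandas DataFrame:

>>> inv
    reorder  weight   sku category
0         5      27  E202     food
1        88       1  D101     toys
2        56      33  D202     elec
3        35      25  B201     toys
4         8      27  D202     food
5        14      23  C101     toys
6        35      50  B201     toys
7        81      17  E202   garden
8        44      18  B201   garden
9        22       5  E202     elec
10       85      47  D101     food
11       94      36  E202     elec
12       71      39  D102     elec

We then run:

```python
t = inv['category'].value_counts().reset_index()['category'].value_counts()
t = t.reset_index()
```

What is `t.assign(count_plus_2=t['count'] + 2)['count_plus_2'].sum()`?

12

value_counts of category:
category
toys      4
elec      4
food      3
garden    2
Name: count, dtype: int64
reset_index():
  category  count
0     toys      4
1     elec      4
2     food      3
3   garden      2
value_counts of category:
category
toys      1
elec      1
food      1
garden    1
Name: count, dtype: int64
reset_index():
  category  count
0     toys      1
1     elec      1
2     food      1
3   garden      1
add column count_plus_2 = t['count'] + 2:
  category  count  count_plus_2
0     toys      1             3
1     elec      1             3
2     food      1             3
3   garden      1             3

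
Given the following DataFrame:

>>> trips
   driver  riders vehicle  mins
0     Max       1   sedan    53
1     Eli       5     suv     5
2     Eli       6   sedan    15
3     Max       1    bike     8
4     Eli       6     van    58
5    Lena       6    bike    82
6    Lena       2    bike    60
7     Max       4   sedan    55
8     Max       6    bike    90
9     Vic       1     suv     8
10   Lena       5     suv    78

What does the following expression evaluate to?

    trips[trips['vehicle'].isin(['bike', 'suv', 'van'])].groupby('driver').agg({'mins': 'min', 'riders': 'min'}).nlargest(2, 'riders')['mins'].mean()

32.5

filter rows where vehicle in ['bike', 'suv', 'van']:
   driver  riders vehicle  mins
1     Eli       5     suv     5
3     Max       1    bike     8
4     Eli       6     van    58
5    Lena       6    bike    82
6    Lena       2    bike    60
8     Max       6    bike    90
9     Vic       1     suv     8
10   Lena       5     suv    78
group by driver: min(mins), min(riders):
        mins  riders
driver              
Eli        5       5
Lena      60       2
Max        8       1
Vic        8       1
take 2 rows with largest riders:
        mins  riders
driver              
Eli        5       5
Lena      60       2
Finally, mean of column 'mins' = 32.5.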